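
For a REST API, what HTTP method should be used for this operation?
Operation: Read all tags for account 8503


GET = read, POST = create, PUT = update/replace, DELETE = remove
This operation is a read.
GET


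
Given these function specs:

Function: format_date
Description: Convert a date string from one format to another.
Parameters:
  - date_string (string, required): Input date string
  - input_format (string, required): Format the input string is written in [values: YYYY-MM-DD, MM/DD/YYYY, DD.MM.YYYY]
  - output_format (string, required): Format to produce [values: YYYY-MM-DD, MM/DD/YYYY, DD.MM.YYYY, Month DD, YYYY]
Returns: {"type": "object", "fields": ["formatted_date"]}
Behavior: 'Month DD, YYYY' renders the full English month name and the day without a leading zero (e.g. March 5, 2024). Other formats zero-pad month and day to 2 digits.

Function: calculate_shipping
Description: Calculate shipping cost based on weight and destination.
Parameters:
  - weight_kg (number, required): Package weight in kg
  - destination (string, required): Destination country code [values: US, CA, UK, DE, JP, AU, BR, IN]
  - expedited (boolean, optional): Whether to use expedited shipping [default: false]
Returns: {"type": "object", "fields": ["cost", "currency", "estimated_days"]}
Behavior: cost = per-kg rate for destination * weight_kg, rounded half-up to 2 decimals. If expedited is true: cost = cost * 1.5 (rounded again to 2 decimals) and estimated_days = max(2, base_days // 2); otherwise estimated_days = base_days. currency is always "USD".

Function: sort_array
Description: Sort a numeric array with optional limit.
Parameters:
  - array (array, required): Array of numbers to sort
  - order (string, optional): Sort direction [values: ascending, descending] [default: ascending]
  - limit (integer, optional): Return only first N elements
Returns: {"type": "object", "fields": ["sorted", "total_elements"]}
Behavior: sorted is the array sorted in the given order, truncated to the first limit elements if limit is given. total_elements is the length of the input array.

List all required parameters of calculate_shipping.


Parameters of calculate_shipping and their required/optional flag:
  weight_kg: required
  destination: required
  expedited: optional
destination, weight_kg


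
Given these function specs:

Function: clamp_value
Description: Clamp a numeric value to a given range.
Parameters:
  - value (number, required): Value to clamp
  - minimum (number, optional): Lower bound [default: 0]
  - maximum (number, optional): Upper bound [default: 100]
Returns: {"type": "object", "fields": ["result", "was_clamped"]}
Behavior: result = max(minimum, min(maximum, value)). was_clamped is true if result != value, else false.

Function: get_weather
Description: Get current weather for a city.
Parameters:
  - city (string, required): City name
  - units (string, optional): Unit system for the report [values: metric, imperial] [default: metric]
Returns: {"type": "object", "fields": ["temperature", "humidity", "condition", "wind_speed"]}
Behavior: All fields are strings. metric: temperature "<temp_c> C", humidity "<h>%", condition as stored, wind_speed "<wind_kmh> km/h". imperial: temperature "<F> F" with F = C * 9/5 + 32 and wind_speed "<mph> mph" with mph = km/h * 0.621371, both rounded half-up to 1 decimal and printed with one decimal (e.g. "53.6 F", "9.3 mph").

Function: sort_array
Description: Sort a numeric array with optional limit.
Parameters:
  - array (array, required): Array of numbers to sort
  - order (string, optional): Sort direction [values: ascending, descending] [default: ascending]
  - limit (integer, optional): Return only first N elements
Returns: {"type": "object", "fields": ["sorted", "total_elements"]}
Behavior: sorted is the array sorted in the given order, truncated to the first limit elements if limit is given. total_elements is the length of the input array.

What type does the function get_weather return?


The get_weather spec declares Returns: {"type": "object", "fields": ["temperature", "humidity", "condition", "wind_speed"]}
Type:
object


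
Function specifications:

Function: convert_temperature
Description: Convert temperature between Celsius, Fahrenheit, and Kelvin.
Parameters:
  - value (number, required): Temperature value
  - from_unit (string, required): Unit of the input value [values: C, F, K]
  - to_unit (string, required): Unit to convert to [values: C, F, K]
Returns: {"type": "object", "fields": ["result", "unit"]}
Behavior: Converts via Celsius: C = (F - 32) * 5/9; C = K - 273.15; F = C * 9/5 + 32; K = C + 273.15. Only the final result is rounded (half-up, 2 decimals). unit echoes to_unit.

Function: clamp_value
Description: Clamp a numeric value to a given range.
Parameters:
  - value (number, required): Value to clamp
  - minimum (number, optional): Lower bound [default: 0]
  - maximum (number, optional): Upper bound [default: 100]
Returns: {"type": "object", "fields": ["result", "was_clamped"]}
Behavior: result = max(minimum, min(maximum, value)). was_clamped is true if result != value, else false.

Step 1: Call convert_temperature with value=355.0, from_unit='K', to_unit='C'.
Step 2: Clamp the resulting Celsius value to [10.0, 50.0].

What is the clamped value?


Step 1: convert_temperature(value=355.0, from_unit=K, to_unit=C)
  To C: 355 - 273.15 = 81.85
  Target is C: 81.85
  Round to 2 decimals: 81.85
  -> result = 81.85 C
Step 2: clamp_value(value=81.85, minimum=10.0, maximum=50.0)
  result = max(10.0, min(50.0, 81.85)) = max(10.0, 50.0) = 50.0
  was_clamped = (50.0 != 81.85) = true
  -> result = 50.0
50.0


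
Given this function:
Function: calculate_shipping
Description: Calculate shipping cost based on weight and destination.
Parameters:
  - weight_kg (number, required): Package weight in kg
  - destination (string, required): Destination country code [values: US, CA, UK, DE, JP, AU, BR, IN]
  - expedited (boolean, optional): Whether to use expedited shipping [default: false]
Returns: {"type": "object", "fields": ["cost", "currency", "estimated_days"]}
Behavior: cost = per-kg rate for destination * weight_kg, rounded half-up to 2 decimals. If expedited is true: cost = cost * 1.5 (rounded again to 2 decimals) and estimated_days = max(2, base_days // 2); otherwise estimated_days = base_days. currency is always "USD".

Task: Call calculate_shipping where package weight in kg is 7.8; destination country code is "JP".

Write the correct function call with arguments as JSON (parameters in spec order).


Mapping each described value to its parameter name:
  'Package weight in kg' -> weight_kg = 7.8
  'Destination country code' -> destination = "JP"
calculate_shipping({"weight_kg": 7.8, "destination": "JP"})


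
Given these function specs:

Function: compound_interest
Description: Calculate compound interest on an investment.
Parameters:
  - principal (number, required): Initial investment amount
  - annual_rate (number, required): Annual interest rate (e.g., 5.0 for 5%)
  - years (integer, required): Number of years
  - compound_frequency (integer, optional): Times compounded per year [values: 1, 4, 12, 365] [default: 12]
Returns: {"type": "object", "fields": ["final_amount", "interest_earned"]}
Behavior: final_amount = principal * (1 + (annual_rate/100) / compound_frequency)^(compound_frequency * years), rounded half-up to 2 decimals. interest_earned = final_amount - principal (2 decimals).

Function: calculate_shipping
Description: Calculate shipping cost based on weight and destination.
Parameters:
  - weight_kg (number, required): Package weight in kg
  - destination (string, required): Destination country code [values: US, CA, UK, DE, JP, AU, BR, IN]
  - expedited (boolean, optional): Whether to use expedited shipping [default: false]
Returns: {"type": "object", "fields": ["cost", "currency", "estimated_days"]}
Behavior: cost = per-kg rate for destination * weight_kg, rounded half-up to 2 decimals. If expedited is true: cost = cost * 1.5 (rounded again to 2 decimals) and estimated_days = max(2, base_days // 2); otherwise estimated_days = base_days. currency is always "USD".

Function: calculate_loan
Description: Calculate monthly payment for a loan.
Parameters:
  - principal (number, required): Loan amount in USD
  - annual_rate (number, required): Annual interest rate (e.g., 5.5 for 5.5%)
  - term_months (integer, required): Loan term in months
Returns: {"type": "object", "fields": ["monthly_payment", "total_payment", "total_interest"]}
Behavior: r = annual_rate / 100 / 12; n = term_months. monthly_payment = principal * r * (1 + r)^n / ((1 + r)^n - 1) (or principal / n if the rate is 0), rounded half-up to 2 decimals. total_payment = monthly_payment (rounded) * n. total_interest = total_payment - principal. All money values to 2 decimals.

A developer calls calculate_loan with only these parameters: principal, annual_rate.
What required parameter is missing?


Required parameters: principal, annual_rate, term_months
Provided: principal, annual_rate
Missing: term_months
term_months


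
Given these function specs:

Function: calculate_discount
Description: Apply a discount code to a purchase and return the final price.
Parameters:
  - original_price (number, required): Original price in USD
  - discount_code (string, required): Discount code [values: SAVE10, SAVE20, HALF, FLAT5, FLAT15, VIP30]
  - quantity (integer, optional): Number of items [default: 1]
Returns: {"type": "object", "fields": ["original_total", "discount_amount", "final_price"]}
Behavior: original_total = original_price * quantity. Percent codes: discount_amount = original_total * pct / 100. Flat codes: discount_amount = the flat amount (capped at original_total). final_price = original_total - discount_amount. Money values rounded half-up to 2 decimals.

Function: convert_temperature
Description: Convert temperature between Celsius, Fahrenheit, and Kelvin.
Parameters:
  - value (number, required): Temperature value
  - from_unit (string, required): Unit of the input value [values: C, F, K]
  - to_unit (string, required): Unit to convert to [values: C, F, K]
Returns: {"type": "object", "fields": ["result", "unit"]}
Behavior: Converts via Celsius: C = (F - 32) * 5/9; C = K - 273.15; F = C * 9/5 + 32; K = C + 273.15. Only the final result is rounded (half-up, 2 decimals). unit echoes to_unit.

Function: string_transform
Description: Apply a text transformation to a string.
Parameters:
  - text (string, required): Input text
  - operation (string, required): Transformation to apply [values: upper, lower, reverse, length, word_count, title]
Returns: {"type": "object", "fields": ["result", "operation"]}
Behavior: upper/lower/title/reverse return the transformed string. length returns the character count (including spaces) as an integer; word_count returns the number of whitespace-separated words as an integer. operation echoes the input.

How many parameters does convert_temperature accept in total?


Parameters of convert_temperature: value (required), from_unit (required), to_unit (required)
Total:
3


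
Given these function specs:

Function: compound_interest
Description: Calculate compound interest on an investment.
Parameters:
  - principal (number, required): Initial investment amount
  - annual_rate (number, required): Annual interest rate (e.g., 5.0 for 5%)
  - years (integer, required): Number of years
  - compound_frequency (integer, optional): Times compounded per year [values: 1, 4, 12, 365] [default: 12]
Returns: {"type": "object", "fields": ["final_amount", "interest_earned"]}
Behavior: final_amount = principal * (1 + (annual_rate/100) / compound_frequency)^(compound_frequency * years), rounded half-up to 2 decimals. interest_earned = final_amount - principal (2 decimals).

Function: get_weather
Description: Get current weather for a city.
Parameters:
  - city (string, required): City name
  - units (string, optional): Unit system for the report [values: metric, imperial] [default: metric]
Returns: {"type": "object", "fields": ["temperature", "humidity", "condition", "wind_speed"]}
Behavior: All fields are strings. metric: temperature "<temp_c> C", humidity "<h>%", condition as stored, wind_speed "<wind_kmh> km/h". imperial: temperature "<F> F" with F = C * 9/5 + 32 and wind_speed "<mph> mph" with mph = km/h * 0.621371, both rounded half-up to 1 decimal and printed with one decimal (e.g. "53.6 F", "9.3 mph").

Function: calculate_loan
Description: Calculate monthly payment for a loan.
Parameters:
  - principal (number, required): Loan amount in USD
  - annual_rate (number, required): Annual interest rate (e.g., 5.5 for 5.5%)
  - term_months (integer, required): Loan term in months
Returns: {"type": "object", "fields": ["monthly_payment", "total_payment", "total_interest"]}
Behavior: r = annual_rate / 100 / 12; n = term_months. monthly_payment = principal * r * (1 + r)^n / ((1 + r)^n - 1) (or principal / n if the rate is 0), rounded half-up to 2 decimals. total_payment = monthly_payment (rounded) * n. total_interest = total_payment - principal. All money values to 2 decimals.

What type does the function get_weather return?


The get_weather spec declares Returns: {"type": "object", "fields": ["temperature", "humidity", "condition", "wind_speed"]}
Type:
object


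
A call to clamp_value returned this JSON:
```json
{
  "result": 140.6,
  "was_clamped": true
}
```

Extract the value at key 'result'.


140.6


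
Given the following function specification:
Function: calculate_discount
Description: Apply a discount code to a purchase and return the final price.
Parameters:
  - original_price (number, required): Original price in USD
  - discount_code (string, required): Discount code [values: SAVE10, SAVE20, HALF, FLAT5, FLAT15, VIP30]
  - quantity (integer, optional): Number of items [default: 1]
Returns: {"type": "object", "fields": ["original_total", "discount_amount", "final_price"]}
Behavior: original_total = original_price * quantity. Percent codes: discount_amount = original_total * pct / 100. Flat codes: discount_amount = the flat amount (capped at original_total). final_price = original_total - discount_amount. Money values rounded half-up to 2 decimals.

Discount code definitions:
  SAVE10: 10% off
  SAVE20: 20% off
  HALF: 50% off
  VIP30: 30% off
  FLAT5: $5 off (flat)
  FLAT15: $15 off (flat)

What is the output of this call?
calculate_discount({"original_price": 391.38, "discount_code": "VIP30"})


Defaults applied: quantity=1
original_total = 391.38 * 1 = 391.38
VIP30 = 30% off: discount_amount = 391.38 * 30/100 = 117.414 -> 117.41
final_price = 391.38 - 117.41 = 273.97
Output:
{"original_total": 391.38, "discount_amount": 117.41, "final_price": 273.97}


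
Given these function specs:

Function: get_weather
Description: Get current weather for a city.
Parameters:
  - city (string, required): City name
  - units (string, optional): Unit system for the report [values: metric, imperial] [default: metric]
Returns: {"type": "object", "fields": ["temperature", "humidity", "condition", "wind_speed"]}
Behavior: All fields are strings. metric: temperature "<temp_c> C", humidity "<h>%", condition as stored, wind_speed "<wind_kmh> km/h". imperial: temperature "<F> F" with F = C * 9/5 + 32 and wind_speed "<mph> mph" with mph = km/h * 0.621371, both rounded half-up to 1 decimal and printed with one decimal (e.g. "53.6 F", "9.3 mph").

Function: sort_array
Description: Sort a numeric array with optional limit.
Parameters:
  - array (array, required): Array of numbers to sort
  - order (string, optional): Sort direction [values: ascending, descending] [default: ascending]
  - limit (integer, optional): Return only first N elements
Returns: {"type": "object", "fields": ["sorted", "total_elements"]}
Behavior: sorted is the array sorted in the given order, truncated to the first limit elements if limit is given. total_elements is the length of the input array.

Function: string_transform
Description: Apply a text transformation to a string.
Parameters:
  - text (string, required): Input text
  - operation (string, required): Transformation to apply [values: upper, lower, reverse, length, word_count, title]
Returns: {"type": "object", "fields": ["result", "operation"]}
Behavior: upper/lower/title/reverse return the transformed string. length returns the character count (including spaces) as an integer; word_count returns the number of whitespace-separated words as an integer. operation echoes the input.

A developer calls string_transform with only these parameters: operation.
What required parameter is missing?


Required parameters: text, operation
Provided: operation
Missing: text
text


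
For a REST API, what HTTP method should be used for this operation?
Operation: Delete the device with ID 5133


GET = read, POST = create, PUT = update/replace, DELETE = remove
This operation is a removal.
DELETE


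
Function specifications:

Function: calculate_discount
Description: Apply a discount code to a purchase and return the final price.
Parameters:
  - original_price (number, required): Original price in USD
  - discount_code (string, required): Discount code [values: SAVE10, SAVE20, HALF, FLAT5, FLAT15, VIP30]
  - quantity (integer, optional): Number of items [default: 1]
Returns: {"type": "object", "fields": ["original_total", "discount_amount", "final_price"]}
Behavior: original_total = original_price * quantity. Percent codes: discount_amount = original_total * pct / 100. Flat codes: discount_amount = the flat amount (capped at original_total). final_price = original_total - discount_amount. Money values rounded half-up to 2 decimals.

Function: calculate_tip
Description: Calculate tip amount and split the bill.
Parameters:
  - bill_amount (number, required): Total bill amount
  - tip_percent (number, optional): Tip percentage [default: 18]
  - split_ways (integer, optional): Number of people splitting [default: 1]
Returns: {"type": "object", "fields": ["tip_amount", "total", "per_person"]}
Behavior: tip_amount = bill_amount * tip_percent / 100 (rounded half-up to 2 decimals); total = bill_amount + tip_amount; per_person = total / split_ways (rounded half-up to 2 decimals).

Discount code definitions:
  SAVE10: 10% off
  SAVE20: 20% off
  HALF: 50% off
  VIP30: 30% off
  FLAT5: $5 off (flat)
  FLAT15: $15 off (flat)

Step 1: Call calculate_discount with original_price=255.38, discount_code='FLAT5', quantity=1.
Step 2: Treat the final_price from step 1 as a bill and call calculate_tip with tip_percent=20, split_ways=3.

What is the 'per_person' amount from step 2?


Step 1: calculate_discount(original_price=255.38, discount_code=FLAT5, quantity=1)
  original_total = 255.38 * 1 = 255.38
  FLAT5 = $5 flat: discount_amount = min(5.00, 255.38) = 5.00
  final_price = 255.38 - 5.00 = 250.38
  -> final_price = 250.38
Step 2: calculate_tip(bill_amount=250.38, tip_percent=20, split_ways=3)
  tip_amount = 250.38 * 20/100 = 50.076 -> 50.08
  total = 250.38 + 50.08 = 300.46
  per_person = 300.46 / 3 = 100.153333 -> 100.15
  -> per_person = 100.15
$100.15


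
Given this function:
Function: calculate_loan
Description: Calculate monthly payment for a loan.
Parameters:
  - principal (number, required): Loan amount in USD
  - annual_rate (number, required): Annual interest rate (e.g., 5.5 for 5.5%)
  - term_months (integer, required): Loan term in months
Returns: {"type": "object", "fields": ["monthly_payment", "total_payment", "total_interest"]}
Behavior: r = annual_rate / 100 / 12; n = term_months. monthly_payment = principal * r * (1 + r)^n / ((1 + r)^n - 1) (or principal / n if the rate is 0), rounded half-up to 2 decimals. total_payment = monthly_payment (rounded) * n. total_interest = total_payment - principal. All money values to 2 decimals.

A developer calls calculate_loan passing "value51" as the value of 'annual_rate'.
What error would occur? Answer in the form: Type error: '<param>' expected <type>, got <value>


Spec: 'annual_rate' is declared as number; "value51" is a string.
Type error: 'annual_rate' expected number, got "value51"


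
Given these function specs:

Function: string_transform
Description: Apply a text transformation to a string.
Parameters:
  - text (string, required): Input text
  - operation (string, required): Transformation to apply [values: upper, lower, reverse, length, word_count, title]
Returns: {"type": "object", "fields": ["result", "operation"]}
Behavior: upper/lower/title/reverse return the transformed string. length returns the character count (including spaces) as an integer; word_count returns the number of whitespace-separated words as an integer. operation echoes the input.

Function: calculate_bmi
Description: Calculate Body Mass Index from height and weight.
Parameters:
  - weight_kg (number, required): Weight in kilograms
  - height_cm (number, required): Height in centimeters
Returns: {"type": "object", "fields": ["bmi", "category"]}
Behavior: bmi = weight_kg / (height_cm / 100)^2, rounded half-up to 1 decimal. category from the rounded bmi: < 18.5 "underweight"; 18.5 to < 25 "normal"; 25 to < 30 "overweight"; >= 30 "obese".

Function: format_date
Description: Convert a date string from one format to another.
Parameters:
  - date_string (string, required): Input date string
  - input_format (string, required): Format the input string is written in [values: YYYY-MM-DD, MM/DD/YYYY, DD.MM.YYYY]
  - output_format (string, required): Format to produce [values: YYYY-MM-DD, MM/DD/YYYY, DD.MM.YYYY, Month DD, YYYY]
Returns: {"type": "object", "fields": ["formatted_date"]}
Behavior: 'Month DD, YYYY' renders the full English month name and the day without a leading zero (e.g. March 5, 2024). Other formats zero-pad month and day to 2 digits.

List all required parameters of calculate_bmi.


Parameters of calculate_bmi and their required/optional flag:
  weight_kg: required
  height_cm: required
height_cm, weight_kg


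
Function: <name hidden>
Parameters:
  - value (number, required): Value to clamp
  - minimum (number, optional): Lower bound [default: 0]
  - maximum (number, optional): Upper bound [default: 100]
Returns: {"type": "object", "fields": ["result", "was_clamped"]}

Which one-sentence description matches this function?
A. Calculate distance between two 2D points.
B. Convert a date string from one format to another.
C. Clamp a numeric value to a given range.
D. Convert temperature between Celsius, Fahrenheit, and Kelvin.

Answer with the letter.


Parameters value, minimum, maximum and return ["result", "was_clamped"] fit: Clamp a numeric value to a given range.
C


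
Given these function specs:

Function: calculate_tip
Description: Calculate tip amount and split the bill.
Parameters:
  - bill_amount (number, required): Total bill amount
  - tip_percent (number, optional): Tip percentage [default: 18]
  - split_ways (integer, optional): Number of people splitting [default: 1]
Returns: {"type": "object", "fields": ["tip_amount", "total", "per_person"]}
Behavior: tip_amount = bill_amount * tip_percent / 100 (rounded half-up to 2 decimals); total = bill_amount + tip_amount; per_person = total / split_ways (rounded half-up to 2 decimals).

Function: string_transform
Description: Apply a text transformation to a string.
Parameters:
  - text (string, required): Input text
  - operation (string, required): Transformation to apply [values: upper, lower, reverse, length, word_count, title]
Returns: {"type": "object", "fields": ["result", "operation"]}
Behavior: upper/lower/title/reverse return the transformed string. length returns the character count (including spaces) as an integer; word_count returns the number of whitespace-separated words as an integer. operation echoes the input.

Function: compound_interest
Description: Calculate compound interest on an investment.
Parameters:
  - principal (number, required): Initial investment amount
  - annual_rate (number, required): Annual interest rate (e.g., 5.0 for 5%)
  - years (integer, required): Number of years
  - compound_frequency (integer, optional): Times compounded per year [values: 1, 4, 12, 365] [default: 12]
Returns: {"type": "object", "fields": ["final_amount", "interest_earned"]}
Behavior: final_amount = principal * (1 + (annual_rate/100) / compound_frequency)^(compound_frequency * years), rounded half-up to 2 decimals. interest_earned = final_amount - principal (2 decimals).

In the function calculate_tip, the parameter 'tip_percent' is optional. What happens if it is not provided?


The calculate_tip spec declares:
  - tip_percent (number, optional): Tip percentage [default: 18]
It defaults to 18


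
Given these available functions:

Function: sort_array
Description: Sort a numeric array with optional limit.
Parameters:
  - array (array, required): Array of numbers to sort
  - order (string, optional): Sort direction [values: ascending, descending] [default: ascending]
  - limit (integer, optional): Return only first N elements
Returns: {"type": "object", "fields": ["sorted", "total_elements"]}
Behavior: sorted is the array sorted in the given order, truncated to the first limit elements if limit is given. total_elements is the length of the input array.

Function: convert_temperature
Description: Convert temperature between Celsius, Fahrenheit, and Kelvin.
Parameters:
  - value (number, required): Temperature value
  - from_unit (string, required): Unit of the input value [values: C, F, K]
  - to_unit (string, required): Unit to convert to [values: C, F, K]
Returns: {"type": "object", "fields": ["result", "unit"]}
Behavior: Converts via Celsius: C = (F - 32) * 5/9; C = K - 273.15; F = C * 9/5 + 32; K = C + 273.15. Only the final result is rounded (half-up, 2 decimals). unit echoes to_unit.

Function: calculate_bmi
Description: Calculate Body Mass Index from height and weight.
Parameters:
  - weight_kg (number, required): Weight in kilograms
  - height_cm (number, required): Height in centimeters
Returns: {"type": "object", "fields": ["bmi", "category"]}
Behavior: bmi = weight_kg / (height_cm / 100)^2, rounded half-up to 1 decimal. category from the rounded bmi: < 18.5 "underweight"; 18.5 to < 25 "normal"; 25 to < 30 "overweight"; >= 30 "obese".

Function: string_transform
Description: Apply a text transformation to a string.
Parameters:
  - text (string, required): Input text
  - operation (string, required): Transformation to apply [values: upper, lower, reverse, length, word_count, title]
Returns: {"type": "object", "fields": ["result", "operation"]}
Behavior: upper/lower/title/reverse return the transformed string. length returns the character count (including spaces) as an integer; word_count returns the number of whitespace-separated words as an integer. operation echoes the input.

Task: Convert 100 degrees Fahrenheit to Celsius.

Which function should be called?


The task needs a function whose description is: Convert temperature between Celsius, Fahrenheit, and Kelvin.
convert_temperature


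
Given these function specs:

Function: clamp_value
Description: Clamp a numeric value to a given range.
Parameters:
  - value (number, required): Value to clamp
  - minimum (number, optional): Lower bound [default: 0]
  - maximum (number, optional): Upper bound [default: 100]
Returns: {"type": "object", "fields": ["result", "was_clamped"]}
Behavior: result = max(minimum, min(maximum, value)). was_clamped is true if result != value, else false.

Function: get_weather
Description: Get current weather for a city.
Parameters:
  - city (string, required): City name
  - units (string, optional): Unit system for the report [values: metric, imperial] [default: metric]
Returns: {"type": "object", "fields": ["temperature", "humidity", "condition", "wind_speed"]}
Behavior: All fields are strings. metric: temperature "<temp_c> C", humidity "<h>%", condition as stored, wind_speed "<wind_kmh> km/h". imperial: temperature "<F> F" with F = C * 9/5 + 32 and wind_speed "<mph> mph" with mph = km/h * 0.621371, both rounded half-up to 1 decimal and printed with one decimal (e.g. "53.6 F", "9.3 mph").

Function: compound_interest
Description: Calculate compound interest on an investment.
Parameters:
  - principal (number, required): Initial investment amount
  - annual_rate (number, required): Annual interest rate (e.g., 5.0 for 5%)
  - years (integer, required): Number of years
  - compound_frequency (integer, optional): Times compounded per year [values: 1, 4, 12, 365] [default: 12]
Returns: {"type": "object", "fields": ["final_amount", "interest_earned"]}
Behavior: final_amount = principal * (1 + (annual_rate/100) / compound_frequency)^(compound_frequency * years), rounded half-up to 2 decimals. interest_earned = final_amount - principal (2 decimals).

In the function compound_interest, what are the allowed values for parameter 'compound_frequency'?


The compound_interest spec declares:
  - compound_frequency (integer, optional): Times compounded per year [values: 1, 4, 12, 365] [default: 12]
Allowed values:
1, 4, 12, 365


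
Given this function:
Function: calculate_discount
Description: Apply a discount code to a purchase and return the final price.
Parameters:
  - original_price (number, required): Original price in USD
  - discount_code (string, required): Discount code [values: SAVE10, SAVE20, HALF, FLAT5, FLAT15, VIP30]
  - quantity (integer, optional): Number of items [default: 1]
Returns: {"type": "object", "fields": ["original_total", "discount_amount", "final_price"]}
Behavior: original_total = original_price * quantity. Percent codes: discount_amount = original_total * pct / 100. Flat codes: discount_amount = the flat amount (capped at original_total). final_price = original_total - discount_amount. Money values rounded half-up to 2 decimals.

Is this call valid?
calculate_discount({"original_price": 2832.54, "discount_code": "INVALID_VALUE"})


Checking parameter values...
Parameter 'discount_code' has value 'INVALID_VALUE' not in allowed: SAVE10, SAVE20, HALF, FLAT5, FLAT15, VIP30
Invalid - 'discount_code' must be one of SAVE10, SAVE20, HALF, FLAT5, FLAT15, VIP30


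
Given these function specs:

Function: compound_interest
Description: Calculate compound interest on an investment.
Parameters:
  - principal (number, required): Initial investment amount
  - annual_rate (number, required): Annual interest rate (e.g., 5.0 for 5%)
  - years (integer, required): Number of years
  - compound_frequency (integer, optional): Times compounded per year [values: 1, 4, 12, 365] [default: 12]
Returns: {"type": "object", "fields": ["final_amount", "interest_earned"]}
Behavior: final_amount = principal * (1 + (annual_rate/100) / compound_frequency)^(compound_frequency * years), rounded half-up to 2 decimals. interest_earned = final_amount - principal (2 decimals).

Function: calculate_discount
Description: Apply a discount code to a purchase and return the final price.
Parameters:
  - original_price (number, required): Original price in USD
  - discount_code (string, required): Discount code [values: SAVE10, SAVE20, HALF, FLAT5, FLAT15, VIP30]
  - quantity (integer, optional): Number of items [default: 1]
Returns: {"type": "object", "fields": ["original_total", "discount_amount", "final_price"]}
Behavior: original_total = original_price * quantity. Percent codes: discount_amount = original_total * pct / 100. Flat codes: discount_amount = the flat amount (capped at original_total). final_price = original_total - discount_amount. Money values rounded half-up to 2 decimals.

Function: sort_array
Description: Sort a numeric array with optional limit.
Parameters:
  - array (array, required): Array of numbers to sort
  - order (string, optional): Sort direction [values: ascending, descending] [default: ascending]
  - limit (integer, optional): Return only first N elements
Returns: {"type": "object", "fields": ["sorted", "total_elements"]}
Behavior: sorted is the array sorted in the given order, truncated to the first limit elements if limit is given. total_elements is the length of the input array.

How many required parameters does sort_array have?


Parameters of sort_array: array (required), order (optional), limit (optional)
Required count:
1


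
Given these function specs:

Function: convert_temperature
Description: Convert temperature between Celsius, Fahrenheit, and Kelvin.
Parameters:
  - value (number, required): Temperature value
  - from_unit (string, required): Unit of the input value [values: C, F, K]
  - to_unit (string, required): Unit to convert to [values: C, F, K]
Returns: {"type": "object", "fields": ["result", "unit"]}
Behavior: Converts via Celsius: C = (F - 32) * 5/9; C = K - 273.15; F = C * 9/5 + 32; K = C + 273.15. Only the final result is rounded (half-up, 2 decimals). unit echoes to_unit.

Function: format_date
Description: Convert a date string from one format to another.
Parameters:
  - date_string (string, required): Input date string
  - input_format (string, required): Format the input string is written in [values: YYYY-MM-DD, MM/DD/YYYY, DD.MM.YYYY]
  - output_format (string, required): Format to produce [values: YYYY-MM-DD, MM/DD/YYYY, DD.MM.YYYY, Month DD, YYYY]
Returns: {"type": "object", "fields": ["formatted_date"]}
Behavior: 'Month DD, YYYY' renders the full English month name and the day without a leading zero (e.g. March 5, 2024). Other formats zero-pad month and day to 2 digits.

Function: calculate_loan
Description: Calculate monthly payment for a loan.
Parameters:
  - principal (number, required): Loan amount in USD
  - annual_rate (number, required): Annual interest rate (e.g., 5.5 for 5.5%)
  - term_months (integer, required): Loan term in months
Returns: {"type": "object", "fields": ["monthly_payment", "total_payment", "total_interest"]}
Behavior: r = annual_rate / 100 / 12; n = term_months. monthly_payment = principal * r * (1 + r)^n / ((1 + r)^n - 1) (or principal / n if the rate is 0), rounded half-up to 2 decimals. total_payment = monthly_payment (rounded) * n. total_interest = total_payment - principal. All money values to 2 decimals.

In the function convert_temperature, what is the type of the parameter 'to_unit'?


The convert_temperature spec declares:
  - to_unit (string, required): Unit to convert to [values: C, F, K]
Type:
string


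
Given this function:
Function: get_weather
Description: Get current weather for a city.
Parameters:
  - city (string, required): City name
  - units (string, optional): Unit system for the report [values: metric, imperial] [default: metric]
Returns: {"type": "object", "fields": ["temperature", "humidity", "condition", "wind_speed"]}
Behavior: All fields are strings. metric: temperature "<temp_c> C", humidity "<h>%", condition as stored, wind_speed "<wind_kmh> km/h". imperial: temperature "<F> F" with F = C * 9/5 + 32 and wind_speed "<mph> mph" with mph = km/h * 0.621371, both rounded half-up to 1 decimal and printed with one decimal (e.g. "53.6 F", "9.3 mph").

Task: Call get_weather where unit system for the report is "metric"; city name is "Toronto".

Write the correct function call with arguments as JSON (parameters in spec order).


Mapping each described value to its parameter name:
  'Unit system for the report' -> units = "metric"
  'City name' -> city = "Toronto"
get_weather({"city": "Toronto", "units": "metric"})


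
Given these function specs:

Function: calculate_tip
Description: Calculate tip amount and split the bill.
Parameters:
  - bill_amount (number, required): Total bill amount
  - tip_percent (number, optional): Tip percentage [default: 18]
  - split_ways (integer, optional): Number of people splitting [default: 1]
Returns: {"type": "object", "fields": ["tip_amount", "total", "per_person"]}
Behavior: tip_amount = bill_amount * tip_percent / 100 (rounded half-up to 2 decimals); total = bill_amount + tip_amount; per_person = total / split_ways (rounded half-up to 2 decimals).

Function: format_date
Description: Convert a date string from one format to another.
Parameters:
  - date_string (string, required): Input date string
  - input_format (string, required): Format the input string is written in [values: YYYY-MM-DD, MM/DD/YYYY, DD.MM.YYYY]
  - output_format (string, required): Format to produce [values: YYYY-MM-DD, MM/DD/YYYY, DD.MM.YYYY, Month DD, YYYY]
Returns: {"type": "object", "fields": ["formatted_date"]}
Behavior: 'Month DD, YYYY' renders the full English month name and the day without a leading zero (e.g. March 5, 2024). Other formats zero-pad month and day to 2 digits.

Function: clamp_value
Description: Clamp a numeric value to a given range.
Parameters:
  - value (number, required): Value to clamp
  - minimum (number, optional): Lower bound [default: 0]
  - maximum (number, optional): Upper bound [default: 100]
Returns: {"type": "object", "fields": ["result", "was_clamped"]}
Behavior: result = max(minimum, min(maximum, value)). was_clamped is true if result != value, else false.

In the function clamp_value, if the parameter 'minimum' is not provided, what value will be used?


The clamp_value spec declares:
  - minimum (number, optional): Lower bound [default: 0]
Default:
0


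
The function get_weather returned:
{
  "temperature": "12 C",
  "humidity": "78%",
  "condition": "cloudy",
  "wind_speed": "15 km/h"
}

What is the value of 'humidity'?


78%


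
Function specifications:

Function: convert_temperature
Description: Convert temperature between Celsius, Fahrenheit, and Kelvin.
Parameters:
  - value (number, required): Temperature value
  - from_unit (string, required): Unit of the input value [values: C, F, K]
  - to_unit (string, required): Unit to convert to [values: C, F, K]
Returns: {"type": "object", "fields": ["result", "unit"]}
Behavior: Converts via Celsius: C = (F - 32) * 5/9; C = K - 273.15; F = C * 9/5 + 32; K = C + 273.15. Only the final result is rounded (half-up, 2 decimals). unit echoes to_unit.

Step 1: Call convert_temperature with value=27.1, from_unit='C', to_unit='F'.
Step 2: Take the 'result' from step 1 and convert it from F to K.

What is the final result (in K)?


Step 1: convert_temperature(value=27.1, from_unit=C, to_unit=F)
  Input already in C: 27.1
  To F: 27.1 * 9/5 + 32 = 80.78
  Round to 2 decimals: 80.78
  -> result = 80.78 F
Step 2: convert_temperature(value=80.78, from_unit=F, to_unit=K)
  To C: (80.78 - 32) * 5/9 = 27.1
  To K: 27.1 + 273.15 = 300.25
  Round to 2 decimals: 300.25
  -> result = 300.25 K
300.25 K


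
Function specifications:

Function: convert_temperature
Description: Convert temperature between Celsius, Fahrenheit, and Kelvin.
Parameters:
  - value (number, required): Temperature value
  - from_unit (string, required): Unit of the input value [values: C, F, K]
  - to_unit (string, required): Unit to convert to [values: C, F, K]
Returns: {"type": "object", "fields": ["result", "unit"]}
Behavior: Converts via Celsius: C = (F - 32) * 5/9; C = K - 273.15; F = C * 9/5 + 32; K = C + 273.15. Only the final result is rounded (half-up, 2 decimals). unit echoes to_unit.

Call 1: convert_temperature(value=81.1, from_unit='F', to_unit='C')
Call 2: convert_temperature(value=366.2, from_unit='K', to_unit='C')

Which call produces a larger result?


Call 1:
  To C: (81.1 - 32) * 5/9 = 27.277778
  Target is C: 27.277778
  Round to 2 decimals: 27.28
  -> 27.28 C
Call 2:
  To C: 366.2 - 273.15 = 93.05
  Target is C: 93.05
  Round to 2 decimals: 93.05
  -> 93.05 C
Call 2 (93.05 C)


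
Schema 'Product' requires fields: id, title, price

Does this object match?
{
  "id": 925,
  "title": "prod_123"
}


Checking required fields...
Missing: price
Invalid - missing required field 'price'


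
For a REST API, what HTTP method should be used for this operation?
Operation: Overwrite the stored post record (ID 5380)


GET = read, POST = create, PUT = update/replace, DELETE = remove
This operation is an update/replace.
PUT


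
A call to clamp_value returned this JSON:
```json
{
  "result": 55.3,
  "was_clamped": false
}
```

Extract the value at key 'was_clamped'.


false


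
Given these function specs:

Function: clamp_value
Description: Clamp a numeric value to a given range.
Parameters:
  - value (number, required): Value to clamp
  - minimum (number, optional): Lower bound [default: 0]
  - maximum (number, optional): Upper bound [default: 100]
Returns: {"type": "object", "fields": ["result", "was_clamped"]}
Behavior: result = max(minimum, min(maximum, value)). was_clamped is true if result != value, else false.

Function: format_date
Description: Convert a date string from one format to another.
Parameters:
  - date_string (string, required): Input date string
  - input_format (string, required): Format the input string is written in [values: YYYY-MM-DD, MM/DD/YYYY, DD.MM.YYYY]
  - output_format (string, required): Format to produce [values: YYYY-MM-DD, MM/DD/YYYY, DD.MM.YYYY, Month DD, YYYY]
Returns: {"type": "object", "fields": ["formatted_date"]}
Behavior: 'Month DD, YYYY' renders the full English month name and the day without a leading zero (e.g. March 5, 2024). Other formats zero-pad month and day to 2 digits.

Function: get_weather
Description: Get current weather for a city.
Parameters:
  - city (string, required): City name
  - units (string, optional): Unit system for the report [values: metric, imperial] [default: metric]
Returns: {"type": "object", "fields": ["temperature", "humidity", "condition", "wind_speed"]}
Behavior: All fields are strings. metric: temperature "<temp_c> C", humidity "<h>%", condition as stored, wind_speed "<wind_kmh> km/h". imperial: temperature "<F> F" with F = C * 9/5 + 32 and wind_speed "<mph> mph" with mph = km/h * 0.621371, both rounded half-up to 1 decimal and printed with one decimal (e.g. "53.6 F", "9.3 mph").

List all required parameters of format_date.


Parameters of format_date and their required/optional flag:
  date_string: required
  input_format: required
  output_format: required
date_string, input_format, output_format
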